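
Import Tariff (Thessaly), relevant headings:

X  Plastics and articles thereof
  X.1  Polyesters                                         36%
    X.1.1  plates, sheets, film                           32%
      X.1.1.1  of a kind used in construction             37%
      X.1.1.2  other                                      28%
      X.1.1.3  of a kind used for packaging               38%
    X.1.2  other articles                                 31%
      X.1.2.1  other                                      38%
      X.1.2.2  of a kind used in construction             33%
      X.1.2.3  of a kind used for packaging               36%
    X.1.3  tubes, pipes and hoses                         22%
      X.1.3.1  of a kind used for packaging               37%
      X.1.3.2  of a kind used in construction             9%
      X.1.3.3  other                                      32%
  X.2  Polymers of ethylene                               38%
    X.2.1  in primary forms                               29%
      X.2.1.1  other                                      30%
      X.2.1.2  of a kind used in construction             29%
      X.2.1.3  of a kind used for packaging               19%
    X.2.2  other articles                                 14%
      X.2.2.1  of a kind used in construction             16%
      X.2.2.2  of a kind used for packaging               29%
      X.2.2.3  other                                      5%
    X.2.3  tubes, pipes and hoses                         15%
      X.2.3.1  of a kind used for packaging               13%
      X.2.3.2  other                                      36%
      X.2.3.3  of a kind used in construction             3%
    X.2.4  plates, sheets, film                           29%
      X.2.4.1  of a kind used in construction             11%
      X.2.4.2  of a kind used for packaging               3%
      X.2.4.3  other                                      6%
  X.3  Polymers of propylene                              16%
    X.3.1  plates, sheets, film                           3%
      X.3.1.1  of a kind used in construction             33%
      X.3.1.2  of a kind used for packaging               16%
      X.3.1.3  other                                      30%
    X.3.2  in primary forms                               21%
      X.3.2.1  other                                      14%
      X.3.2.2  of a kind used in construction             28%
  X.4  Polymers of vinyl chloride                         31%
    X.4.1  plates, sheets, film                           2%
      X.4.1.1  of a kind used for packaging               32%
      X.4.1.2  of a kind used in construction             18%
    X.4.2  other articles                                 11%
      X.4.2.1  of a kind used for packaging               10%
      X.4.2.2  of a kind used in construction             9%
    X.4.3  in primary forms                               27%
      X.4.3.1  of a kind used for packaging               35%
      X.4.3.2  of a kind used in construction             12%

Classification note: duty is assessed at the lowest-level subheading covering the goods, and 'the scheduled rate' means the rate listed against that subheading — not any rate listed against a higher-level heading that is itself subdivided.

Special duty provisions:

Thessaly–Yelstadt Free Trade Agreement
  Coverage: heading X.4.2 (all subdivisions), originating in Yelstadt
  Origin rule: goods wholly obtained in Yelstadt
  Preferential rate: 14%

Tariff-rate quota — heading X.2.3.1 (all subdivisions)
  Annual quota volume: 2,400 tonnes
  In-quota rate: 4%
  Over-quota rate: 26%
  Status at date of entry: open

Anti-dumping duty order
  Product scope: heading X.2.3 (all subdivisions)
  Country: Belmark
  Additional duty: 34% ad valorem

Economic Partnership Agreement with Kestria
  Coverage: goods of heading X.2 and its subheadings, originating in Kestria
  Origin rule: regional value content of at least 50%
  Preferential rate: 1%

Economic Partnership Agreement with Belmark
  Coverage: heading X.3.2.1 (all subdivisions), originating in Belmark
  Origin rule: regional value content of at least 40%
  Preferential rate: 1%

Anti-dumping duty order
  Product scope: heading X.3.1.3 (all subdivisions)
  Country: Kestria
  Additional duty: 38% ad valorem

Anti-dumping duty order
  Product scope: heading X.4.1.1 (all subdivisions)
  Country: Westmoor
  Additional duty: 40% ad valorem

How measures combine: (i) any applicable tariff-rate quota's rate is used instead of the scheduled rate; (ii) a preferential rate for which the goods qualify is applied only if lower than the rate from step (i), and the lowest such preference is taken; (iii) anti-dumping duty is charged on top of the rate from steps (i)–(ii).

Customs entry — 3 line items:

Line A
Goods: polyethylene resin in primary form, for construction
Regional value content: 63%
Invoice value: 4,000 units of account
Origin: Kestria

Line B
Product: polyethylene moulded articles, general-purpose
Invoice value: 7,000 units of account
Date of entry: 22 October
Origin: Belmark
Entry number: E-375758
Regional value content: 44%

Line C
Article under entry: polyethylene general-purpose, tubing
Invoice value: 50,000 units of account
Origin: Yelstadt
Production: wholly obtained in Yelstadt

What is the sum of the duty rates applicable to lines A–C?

42%

Line A: polyethylene → X.2; resin in primary form → X.2.1; for construction → X.2.1.2. Scheduled 29%. Kestria agreement on X.2: RVC ≥ 50% → 1% available; preferential 1%. → 1%.
Line B: polyethylene → X.2; moulded articles → X.2.2; general-purpose → X.2.2.3. Scheduled 5%. Belmark agreement on X.3.2.1: X.2.2.3 not covered. → 5%.
Line C: polyethylene → X.2; tubing → X.2.3; general-purpose → X.2.3.2. Scheduled 36%. Yelstadt agreement on X.4.2: X.2.3.2 not covered. → 36%.
Sum: 1% + 5% + 36% = 42%.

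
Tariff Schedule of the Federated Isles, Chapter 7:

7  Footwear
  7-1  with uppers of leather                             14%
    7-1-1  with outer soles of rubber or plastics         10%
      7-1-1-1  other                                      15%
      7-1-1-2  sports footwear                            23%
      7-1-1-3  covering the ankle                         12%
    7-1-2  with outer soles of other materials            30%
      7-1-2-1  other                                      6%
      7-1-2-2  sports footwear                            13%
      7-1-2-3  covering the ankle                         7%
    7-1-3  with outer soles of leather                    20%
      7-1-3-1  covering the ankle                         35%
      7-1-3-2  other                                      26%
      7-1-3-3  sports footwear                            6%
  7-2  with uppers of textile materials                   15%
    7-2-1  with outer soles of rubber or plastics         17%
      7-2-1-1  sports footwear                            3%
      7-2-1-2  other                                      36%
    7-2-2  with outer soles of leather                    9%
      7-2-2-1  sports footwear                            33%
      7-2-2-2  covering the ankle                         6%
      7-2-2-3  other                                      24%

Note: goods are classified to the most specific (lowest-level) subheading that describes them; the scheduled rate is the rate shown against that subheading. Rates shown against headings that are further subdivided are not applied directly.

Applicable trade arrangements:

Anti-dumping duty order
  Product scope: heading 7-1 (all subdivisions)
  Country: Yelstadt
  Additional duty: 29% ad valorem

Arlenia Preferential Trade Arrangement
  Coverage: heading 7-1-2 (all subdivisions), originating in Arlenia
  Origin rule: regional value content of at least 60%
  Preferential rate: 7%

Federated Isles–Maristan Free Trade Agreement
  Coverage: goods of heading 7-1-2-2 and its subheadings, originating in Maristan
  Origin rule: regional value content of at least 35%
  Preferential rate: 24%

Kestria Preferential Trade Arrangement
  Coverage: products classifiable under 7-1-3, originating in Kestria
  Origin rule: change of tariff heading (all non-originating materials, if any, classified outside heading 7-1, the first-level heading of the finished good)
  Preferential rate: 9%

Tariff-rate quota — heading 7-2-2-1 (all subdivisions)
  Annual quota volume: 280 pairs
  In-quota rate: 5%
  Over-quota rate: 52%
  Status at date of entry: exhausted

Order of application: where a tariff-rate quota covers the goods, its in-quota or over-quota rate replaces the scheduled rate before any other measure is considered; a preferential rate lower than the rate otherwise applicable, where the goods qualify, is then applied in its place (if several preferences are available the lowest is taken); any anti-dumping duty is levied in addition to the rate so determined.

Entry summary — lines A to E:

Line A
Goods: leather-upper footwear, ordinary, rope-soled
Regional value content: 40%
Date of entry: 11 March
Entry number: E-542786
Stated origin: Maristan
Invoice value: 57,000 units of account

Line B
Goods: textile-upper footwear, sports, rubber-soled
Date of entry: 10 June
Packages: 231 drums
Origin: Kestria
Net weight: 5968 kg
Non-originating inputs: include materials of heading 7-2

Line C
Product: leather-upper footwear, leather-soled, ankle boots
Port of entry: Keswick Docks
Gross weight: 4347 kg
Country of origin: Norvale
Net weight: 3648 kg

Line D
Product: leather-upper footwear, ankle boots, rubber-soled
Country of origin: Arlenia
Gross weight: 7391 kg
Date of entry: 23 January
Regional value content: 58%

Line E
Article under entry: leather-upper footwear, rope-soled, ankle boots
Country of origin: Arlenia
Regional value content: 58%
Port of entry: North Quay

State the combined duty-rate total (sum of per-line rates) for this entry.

Line A: leather-upper → 7-1; rope-soled → 7-1-2; ordinary → 7-1-2-1. Scheduled 6%. Maristan agreement on 7-1-2-2: 7-1-2-1 not covered. → 6%.
Line B: textile-upper → 7-2; rubber-soled → 7-2-1; sports → 7-2-1-1. Scheduled 3%. Kestria agreement on 7-1-3: 7-2-1-1 not covered. → 3%.
Line C: leather-upper → 7-1; leather-soled → 7-1-3; ankle boots → 7-1-3-1. Scheduled 35%. No special measure applies. → 35%.
Line D: leather-upper → 7-1; rubber-soled → 7-1-1; ankle boots → 7-1-1-3. Scheduled 12%. Arlenia agreement on 7-1-2: 7-1-1-3 not covered. → 12%.
Line E: leather-upper → 7-1; rope-soled → 7-1-2; ankle boots → 7-1-2-3. Scheduled 7%. Arlenia agreement on 7-1-2: RVC < 60%. → 7%.
Sum: 6% + 3% + 35% + 12% + 7% = 63%.

63%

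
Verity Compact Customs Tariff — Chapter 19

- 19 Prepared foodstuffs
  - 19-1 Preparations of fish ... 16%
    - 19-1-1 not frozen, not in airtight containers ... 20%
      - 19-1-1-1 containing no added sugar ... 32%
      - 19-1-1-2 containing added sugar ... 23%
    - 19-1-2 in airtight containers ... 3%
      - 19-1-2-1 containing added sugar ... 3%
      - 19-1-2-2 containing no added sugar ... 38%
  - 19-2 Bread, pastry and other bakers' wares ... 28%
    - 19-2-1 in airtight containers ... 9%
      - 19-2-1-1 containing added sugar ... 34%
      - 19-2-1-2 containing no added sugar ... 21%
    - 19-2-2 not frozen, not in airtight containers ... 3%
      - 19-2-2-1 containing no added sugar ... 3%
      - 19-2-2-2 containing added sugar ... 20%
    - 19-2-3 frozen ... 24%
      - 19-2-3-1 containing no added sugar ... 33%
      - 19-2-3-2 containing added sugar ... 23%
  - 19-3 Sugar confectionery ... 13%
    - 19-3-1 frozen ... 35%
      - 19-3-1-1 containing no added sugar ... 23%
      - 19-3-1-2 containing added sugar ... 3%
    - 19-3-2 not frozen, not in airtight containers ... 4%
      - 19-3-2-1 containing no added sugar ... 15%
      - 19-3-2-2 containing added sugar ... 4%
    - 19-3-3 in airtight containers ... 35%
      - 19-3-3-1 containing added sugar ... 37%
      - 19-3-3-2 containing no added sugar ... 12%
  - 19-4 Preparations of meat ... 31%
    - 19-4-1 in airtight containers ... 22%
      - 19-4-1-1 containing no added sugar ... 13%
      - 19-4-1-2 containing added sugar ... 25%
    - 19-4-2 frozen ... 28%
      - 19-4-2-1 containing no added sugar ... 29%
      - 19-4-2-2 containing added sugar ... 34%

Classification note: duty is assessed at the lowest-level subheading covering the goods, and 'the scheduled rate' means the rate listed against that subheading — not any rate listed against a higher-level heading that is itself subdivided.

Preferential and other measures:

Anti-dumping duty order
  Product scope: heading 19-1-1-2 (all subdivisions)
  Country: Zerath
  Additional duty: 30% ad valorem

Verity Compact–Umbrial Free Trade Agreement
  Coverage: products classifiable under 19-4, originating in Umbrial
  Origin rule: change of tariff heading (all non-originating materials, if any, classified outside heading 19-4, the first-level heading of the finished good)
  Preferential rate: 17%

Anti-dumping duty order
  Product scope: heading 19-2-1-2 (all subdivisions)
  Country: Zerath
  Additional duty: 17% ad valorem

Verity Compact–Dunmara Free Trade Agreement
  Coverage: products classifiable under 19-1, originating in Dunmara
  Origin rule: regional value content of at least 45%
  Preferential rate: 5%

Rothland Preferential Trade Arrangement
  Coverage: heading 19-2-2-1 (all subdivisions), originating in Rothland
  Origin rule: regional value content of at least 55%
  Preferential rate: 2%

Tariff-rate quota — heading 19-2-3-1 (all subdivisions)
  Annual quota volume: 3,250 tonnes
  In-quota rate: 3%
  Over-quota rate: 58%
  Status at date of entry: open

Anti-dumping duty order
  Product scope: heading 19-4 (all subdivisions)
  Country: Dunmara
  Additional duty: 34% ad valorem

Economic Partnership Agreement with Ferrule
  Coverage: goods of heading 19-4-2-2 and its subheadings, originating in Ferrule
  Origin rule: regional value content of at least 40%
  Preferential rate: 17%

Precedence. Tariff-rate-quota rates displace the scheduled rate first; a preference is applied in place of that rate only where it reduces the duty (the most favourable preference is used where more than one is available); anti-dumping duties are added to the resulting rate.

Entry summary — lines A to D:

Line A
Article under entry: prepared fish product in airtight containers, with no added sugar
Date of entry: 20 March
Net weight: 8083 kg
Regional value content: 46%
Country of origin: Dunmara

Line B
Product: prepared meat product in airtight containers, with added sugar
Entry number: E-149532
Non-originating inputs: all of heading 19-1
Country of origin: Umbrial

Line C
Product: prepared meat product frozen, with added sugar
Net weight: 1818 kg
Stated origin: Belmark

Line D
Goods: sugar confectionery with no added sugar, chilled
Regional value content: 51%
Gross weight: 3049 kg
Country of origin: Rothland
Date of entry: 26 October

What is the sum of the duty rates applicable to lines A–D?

71%

Line A: prepared fish product → 19-1; in airtight containers → 19-1-2; with no added sugar → 19-1-2-2. Scheduled 38%. Dunmara agreement on 19-1: RVC ≥ 45% → 5% available; preferential 5%. → 5%.
Line B: prepared meat product → 19-4; in airtight containers → 19-4-1; with added sugar → 19-4-1-2. Scheduled 25%. Umbrial agreement on 19-4: CTH met → 17% available; preferential 17%. → 17%.
Line C: prepared meat product → 19-4; frozen → 19-4-2; with added sugar → 19-4-2-2. Scheduled 34%. No special measure applies. → 34%.
Line D: sugar confectionery → 19-3; chilled → 19-3-2; with no added sugar → 19-3-2-1. Scheduled 15%. Rothland agreement on 19-2-2-1: 19-3-2-1 not covered. → 15%.
Sum: 5% + 17% + 34% + 15% = 71%.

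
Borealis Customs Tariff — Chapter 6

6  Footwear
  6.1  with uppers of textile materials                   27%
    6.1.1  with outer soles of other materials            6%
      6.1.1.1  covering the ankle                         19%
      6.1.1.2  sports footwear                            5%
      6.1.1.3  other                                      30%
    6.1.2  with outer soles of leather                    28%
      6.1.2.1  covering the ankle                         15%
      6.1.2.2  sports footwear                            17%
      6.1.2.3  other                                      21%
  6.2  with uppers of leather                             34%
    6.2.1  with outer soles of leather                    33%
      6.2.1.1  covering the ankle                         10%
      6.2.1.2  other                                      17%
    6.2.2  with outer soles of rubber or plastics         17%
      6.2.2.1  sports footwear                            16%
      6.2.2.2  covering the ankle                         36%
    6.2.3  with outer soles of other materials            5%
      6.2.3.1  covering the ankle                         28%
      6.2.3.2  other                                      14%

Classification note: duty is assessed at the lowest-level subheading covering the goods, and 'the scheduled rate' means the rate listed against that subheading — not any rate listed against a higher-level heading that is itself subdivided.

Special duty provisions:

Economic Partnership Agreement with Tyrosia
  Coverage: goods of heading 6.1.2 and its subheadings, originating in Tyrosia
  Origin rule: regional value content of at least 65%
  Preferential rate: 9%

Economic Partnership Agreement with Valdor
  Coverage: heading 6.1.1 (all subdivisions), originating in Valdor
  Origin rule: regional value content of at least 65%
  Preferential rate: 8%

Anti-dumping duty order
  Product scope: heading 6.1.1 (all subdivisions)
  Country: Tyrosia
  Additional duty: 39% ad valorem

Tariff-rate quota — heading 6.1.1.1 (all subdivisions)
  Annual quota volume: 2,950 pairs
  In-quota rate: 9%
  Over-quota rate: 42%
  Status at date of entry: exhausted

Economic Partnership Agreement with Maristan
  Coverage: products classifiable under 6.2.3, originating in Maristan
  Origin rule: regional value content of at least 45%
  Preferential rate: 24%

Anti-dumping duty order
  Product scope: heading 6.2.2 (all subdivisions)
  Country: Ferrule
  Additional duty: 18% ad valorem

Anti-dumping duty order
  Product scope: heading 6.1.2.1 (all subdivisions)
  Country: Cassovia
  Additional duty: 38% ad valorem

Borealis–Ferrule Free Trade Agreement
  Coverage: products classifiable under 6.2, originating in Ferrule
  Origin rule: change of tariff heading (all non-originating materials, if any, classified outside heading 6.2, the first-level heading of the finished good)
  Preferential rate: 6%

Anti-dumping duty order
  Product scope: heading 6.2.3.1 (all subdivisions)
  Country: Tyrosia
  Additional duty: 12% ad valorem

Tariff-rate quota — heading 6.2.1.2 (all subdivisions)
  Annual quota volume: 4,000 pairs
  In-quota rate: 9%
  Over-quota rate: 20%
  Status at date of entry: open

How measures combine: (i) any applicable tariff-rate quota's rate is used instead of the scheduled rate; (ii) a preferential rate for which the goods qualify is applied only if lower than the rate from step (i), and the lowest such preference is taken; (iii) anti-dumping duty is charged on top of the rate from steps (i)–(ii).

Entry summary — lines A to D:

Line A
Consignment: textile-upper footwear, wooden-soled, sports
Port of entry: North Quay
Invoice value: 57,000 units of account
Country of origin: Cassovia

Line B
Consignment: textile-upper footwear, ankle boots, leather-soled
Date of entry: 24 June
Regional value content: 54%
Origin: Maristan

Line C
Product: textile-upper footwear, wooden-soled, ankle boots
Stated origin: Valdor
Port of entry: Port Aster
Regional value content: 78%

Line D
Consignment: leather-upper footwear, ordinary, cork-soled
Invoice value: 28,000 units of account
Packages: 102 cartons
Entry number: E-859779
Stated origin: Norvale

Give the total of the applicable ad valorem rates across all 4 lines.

42%

Line A: textile-upper → 6.1; wooden-soled → 6.1.1; sports → 6.1.1.2. Scheduled 5%. No special measure applies. → 5%.
Line B: textile-upper → 6.1; leather-soled → 6.1.2; ankle boots → 6.1.2.1. Scheduled 15%. Maristan agreement on 6.2.3: 6.1.2.1 not covered. → 15%.
Line C: textile-upper → 6.1; wooden-soled → 6.1.1; ankle boots → 6.1.1.1. Scheduled 19%. quota on 6.1.1.1 exhausted → over-quota 42%; Valdor agreement on 6.1.1: RVC ≥ 65% → 8% available; preferential 8%. → 8%.
Line D: leather-upper → 6.2; cork-soled → 6.2.3; ordinary → 6.2.3.2. Scheduled 14%. No special measure applies. → 14%.
Sum: 5% + 15% + 8% + 14% = 42%.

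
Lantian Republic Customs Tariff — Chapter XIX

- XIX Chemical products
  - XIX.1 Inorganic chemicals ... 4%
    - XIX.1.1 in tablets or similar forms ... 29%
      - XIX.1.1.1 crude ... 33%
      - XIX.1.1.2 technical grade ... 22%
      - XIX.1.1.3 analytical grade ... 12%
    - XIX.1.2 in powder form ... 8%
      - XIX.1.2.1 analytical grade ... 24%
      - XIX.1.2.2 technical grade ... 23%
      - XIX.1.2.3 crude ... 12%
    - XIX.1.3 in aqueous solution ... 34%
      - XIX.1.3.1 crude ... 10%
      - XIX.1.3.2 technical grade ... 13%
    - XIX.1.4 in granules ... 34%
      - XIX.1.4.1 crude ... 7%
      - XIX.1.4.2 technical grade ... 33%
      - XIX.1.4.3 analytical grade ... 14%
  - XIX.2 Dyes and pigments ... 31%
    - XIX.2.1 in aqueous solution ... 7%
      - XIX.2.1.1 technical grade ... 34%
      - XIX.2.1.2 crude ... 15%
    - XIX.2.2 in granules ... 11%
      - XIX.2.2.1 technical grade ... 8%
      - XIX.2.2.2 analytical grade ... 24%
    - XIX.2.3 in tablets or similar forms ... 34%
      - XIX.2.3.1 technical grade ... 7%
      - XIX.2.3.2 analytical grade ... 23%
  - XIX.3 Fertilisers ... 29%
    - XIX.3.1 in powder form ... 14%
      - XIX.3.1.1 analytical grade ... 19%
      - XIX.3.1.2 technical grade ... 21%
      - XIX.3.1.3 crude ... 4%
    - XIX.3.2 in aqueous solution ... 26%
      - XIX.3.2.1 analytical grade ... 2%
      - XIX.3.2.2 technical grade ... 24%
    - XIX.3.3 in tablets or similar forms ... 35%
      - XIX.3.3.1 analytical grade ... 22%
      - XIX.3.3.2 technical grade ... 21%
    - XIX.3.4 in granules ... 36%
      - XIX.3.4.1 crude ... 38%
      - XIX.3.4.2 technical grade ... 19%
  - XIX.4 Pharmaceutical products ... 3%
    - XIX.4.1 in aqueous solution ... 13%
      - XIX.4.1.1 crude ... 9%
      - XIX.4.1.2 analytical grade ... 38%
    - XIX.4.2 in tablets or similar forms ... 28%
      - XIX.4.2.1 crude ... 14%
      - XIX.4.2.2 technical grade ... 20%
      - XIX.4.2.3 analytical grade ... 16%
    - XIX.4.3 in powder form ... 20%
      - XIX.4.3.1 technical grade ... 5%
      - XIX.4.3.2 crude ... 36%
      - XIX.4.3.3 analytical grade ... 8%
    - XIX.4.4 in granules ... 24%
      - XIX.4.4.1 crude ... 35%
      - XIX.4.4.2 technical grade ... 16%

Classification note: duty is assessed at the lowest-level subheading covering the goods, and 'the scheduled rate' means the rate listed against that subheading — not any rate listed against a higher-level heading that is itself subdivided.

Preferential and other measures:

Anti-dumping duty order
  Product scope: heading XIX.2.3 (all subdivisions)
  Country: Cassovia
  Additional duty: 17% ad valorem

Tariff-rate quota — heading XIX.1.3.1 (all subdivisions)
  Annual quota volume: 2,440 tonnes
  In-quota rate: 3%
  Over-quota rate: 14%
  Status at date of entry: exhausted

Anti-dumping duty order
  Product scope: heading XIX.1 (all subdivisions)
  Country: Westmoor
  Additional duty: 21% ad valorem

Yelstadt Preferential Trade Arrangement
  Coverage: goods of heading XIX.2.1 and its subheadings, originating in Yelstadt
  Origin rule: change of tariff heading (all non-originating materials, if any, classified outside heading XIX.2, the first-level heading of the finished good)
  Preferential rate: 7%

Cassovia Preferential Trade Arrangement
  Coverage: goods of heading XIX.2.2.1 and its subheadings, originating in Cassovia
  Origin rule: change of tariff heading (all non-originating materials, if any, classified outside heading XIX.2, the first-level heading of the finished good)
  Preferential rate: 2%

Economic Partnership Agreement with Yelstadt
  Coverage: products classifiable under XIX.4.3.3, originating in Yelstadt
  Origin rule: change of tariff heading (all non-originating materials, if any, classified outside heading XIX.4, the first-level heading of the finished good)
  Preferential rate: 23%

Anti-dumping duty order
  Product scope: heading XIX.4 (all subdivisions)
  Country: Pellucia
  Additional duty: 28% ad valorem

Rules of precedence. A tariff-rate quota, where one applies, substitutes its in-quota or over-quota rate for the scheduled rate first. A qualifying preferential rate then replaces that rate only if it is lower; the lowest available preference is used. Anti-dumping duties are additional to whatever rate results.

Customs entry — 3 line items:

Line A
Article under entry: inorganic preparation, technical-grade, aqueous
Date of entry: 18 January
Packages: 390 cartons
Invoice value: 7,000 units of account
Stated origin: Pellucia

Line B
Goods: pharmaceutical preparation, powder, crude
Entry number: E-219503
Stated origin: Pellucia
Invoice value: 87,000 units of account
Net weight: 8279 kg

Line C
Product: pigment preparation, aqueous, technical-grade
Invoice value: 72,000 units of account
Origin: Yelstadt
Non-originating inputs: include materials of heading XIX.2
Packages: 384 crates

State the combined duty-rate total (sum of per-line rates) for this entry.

Line A: inorganic → XIX.1; aqueous → XIX.1.3; technical-grade → XIX.1.3.2. Scheduled 13%. No special measure applies. → 13%.
Line B: pharmaceutical → XIX.4; powder → XIX.4.3; crude → XIX.4.3.2. Scheduled 36%. anti-dumping (Pellucia, XIX.4): +28%; total 36% + 28% = 64%. → 64%.
Line C: pigment → XIX.2; aqueous → XIX.2.1; technical-grade → XIX.2.1.1. Scheduled 34%. Yelstadt agreement on XIX.2.1: CTH not met; Yelstadt agreement on XIX.4.3.3: XIX.2.1.1 not covered. → 34%.
Sum: 13% + 64% + 34% = 111%.

111%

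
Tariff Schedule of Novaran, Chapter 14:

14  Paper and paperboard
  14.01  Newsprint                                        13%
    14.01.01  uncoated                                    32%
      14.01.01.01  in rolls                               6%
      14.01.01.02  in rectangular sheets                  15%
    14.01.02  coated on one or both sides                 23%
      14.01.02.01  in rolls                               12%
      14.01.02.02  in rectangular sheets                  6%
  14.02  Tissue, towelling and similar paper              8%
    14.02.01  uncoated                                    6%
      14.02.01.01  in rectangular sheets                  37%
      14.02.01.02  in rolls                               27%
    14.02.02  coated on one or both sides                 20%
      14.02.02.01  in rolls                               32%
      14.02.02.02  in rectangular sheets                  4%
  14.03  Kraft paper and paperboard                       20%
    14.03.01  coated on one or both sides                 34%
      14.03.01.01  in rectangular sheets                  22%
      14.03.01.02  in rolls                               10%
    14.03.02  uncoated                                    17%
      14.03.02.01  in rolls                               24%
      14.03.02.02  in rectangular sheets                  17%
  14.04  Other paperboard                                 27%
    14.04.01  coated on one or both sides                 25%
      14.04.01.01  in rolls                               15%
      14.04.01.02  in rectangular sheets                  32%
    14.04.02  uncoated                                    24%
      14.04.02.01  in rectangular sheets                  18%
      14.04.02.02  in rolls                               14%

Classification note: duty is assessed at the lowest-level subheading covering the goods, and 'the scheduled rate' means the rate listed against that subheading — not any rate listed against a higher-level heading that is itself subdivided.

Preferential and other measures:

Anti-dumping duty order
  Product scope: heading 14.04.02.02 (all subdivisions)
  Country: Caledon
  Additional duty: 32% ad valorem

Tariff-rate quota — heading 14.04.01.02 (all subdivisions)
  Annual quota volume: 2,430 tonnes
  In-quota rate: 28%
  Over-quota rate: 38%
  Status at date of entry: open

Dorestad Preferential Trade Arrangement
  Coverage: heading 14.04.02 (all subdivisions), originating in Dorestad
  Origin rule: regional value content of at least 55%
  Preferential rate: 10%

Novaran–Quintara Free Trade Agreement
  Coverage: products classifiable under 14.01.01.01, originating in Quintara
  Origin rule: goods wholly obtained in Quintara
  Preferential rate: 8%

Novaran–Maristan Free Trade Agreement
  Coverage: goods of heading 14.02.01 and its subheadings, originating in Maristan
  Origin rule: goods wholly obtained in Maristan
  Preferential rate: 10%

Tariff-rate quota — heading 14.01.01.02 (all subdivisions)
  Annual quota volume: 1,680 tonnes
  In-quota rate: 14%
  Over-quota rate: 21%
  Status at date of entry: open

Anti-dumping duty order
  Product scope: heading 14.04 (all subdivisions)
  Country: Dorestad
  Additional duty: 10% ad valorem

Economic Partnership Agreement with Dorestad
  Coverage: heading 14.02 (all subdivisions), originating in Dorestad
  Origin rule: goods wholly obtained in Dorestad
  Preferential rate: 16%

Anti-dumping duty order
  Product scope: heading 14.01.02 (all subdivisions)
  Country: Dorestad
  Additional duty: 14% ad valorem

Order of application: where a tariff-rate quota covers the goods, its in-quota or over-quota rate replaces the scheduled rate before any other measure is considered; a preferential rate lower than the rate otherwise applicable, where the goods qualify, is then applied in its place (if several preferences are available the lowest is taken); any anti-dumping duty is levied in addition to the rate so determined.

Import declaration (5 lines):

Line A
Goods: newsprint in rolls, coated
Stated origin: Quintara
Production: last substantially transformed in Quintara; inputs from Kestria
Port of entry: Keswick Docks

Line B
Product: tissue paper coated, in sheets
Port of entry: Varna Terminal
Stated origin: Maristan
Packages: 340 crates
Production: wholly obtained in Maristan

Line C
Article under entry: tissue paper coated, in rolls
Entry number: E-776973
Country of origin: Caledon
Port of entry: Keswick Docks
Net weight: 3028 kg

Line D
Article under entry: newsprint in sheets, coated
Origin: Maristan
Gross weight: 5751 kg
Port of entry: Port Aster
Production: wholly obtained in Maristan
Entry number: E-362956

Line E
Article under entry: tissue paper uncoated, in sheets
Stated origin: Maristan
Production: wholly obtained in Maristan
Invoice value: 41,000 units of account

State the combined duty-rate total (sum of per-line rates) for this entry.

Line A: newsprint → 14.01; coated → 14.01.02; in rolls → 14.01.02.01. Scheduled 12%. Quintara agreement on 14.01.01.01: 14.01.02.01 not covered. → 12%.
Line B: tissue paper → 14.02; coated → 14.02.02; in sheets → 14.02.02.02. Scheduled 4%. Maristan agreement on 14.02.01: 14.02.02.02 not covered. → 4%.
Line C: tissue paper → 14.02; coated → 14.02.02; in rolls → 14.02.02.01. Scheduled 32%. No special measure applies. → 32%.
Line D: newsprint → 14.01; coated → 14.01.02; in sheets → 14.01.02.02. Scheduled 6%. Maristan agreement on 14.02.01: 14.01.02.02 not covered. → 6%.
Line E: tissue paper → 14.02; uncoated → 14.02.01; in sheets → 14.02.01.01. Scheduled 37%. Maristan agreement on 14.02.01: wholly obtained → 10% available; preferential 10%. → 10%.
Sum: 12% + 4% + 32% + 6% + 10% = 64%.

64%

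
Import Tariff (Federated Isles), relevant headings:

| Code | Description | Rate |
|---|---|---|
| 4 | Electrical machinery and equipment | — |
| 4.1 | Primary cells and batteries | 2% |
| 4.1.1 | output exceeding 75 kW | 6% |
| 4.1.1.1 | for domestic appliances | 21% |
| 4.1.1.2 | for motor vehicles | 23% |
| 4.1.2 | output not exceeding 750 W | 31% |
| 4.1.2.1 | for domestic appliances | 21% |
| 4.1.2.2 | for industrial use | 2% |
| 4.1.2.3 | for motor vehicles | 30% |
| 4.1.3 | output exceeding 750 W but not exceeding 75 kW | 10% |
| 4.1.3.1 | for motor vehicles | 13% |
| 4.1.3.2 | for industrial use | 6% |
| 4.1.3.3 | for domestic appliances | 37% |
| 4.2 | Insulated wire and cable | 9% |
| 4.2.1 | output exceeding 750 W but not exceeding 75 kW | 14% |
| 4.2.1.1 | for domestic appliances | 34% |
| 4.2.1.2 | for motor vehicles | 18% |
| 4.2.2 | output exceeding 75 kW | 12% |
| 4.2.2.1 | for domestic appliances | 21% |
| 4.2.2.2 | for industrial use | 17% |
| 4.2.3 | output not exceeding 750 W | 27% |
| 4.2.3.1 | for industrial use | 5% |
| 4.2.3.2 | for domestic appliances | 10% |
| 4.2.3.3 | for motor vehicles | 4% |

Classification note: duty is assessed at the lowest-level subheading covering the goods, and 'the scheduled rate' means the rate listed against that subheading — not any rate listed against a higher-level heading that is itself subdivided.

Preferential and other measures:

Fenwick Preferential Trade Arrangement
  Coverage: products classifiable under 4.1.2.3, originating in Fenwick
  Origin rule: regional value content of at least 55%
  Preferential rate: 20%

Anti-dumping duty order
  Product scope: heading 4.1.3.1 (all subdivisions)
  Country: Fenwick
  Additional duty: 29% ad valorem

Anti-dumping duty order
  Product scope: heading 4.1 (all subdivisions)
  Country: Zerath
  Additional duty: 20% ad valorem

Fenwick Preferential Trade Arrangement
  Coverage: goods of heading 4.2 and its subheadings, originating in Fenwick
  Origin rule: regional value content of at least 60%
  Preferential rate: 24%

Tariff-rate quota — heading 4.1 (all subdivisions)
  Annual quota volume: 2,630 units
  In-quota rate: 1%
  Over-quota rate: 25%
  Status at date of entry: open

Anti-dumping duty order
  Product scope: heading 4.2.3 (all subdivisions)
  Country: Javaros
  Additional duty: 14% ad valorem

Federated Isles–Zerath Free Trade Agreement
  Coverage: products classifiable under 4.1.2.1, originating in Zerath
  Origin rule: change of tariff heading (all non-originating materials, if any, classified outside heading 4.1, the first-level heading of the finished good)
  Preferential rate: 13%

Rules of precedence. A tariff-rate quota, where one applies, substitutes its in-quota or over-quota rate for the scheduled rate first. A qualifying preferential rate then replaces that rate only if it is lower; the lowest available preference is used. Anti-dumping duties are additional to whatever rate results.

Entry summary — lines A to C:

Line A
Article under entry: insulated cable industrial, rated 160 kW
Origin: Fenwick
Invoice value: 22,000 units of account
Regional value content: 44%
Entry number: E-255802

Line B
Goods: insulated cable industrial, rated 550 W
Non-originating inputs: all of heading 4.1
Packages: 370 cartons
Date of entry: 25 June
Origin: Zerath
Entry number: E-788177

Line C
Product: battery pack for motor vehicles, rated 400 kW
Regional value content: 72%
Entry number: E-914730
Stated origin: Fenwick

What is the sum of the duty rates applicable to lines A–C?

23%

Line A: insulated cable → 4.2; rated 160 kW → 4.2.2; industrial → 4.2.2.2. Scheduled 17%. Fenwick agreement on 4.1.2.3: 4.2.2.2 not covered; Fenwick agreement on 4.2: RVC < 60%. → 17%.
Line B: insulated cable → 4.2; rated 550 W → 4.2.3; industrial → 4.2.3.1. Scheduled 5%. Zerath agreement on 4.1.2.1: 4.2.3.1 not covered. → 5%.
Line C: battery pack → 4.1; rated 400 kW → 4.1.1; for motor vehicles → 4.1.1.2. Scheduled 23%. quota on 4.1 open → in-quota 1%; Fenwick agreement on 4.1.2.3: 4.1.1.2 not covered; Fenwick agreement on 4.2: 4.1.1.2 not covered. → 1%.
Sum: 17% + 5% + 1% = 23%.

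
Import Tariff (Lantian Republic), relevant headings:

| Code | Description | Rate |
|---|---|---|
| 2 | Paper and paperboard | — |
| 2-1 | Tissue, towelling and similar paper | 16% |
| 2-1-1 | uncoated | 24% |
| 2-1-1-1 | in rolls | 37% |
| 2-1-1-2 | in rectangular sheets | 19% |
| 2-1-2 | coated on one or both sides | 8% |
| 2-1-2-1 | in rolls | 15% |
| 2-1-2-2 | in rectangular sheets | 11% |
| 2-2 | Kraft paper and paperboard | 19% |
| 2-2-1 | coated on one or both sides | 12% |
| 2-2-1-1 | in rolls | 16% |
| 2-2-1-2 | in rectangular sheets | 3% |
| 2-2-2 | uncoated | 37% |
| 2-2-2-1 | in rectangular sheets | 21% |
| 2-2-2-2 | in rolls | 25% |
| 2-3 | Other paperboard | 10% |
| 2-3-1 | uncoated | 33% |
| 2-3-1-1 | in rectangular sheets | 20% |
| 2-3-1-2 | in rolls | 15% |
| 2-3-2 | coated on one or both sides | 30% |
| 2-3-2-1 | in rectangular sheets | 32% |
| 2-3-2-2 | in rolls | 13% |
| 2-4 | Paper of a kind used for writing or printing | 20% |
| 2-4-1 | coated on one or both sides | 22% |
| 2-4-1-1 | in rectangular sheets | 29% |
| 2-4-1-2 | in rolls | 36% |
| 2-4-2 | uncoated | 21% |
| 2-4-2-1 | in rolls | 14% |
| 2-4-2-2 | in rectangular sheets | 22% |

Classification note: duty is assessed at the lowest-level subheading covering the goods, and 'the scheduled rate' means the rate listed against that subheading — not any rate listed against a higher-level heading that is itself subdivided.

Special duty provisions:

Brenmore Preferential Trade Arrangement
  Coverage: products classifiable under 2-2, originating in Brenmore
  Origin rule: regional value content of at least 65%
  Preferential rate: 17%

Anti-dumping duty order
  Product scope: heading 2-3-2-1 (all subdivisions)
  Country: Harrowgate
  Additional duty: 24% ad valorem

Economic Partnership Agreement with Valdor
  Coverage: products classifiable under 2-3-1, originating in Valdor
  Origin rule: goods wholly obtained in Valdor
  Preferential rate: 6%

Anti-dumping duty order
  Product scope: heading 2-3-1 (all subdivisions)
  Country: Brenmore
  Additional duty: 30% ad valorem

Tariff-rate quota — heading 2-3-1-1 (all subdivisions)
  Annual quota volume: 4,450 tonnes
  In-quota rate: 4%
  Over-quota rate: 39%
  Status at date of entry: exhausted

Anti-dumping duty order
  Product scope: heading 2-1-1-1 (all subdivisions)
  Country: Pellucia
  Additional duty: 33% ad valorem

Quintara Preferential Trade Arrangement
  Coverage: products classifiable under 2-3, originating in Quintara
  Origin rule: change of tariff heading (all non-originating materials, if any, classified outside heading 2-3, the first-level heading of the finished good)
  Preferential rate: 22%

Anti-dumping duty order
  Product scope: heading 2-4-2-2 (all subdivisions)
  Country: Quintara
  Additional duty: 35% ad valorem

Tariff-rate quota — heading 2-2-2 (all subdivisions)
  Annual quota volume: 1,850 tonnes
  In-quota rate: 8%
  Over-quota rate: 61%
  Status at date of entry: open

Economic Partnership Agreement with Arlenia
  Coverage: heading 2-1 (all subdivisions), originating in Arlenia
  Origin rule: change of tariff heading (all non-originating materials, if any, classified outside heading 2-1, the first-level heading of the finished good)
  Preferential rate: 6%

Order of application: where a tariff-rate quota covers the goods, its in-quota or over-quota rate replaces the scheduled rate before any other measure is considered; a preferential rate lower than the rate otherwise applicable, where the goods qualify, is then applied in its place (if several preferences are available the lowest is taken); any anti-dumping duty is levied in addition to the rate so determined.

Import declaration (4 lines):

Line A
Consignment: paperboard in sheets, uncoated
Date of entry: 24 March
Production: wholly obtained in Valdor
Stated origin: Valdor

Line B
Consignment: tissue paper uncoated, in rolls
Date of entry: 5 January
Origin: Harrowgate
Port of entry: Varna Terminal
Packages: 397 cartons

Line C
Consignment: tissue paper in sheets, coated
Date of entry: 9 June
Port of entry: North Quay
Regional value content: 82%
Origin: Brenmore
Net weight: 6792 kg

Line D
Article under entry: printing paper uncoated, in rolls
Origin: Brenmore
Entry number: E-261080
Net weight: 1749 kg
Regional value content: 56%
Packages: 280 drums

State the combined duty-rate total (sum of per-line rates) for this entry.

Line A: paperboard → 2-3; uncoated → 2-3-1; in sheets → 2-3-1-1. Scheduled 20%. quota on 2-3-1-1 exhausted → over-quota 39%; Valdor agreement on 2-3-1: wholly obtained → 6% available; preferential 6%. → 6%.
Line B: tissue paper → 2-1; uncoated → 2-1-1; in rolls → 2-1-1-1. Scheduled 37%. No special measure applies. → 37%.
Line C: tissue paper → 2-1; coated → 2-1-2; in sheets → 2-1-2-2. Scheduled 11%. Brenmore agreement on 2-2: 2-1-2-2 not covered. → 11%.
Line D: printing paper → 2-4; uncoated → 2-4-2; in rolls → 2-4-2-1. Scheduled 14%. Brenmore agreement on 2-2: 2-4-2-1 not covered. → 14%.
Sum: 6% + 37% + 11% + 14% = 68%.

68%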